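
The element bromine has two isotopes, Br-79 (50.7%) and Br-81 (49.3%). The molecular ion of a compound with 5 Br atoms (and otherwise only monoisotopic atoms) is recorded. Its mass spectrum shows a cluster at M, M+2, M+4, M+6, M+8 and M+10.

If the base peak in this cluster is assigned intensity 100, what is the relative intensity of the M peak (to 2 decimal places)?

Term probabilities: M 0.0335, M+2 0.1629, M+4 0.3168, M+6 0.3080, M+8 0.1497, M+10 0.0291. Base peak = M+4.
P(M+4) = C(5,2) × 0.507^3 × 0.493^2 = 10 × 0.13032384 × 0.243049 = 0.316751 (base)
P(M) = C(5,0) × 0.507^5 × 0.493^0 = 1 × 0.03349961 × 1.0000 = 0.033500
Relative intensity = 0.033500 / 0.316751 × 100 = 10.58

10.58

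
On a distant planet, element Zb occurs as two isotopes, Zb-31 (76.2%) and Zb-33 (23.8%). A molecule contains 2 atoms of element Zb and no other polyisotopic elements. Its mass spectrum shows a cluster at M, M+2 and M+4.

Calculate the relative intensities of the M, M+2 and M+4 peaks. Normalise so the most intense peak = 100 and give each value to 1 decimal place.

100.0 : 62.5 : 9.8

The 2 Zb atoms are independent, so intensities follow the terms of (0.762 + 0.238)^2.
P(M) = 0.762^2 = 0.580644
P(M+2) = 2 × 0.762^1 × 0.238^1 = 0.362712
P(M+4) = 0.238^2 = 0.056644
The M peak is largest (0.580644); scaling to 100 gives 100.0 : 62.5 : 9.8.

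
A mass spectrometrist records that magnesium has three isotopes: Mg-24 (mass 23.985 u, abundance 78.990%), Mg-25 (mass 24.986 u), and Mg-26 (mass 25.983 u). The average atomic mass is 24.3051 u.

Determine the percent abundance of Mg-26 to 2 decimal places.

11.01%

The remaining 21.010% is split between Mg-25 (fraction x) and Mg-26 (fraction 0.21010 − x).
Substituting: 24.986x + 25.983(0.21010 − x) = 5.3593485
(24.986 − 25.983)x = -0.0996798  ⇒  x = 0.09998, y = 0.11012
Mg-25: 10.00%, Mg-26: 11.01%.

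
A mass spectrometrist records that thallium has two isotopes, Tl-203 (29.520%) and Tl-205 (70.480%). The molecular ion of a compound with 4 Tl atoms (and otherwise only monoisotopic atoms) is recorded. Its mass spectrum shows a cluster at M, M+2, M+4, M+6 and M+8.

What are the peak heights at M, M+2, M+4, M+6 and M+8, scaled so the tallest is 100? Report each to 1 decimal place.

1.8 : 17.5 : 62.8 : 100.0 : 59.7

The 4 Tl atoms are independent, so intensities follow the terms of (0.29520 + 0.70480)^4.
P(M) = 0.29520^4 = 0.007594
P(M+2) = 4 × 0.29520^3 × 0.70480^1 = 0.072523
P(M+4) = 6 × 0.29520^2 × 0.70480^2 = 0.259726
P(M+6) = 4 × 0.29520^1 × 0.70480^3 = 0.413403
P(M+8) = 0.70480^4 = 0.246754
The M+6 peak is largest (0.413403); scaling to 100 gives 1.8 : 17.5 : 62.8 : 100.0 : 59.7.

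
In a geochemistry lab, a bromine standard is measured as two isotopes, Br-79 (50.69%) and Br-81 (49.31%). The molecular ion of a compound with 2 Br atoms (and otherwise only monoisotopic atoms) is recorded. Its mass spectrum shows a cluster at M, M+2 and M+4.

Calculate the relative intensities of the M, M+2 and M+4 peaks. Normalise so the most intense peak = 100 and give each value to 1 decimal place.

51.4 : 100.0 : 48.6

Expanding (0.5069 + 0.4931)^2:
P(M) = 0.5069^2 = 0.256948
P(M+2) = 2 × 0.5069^1 × 0.4931^1 = 0.499905
P(M+4) = 0.4931^2 = 0.243148
The M+2 peak is largest (0.499905); scaling to 100 gives 51.4 : 100.0 : 48.6.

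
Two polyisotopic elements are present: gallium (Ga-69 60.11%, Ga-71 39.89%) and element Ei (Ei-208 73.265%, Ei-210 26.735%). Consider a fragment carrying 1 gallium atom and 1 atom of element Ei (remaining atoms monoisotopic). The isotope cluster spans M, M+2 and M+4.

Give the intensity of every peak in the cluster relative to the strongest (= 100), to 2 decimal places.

97.23 : 100.00 : 23.54

Gallium pattern (n=1): 0.6011 : 0.3989
Element Ei pattern (n=1): 0.73265 : 0.26735
Convolve the two distributions (both contribute in 2-u steps):
  M: 0.6011×0.73265 = 0.440396
  M+2: 0.6011×0.26735 + 0.3989×0.73265 = 0.452958
  M+4: 0.3989×0.26735 = 0.106646
Scale to base peak (0.452958) = 100: 97.23 : 100.00 : 23.54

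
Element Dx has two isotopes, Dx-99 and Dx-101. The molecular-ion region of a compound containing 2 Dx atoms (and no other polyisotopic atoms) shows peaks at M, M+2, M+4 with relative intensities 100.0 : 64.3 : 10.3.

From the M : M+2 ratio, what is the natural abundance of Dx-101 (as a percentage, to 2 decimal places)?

Let p = fractional abundance of Dx-99. I(M+2)/I(M) = [C(2,1)·p^1·(1−p)] / p^2 = 2·(1−p)/p = 64.3/100.0 = 0.6430
(1−p)/p = 0.6430/2 = 0.3215  ⇒  p = 1/(1 + 0.3215) = 0.7567
Dx-99: 75.67%, Dx-101: 24.33%.

24.33%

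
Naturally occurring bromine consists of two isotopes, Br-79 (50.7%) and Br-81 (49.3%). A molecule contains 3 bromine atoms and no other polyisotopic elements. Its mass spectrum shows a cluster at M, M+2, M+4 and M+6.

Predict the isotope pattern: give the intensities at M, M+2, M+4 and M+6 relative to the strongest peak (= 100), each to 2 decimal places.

Expanding (0.507 + 0.493)^3:
P(M) = 0.507^3 = 0.130324
P(M+2) = 3 × 0.507^2 × 0.493^1 = 0.380175
P(M+4) = 3 × 0.507^1 × 0.493^2 = 0.369678
P(M+6) = 0.493^3 = 0.119823
The M+2 peak is largest (0.380175); scaling to 100 gives 34.28 : 100.00 : 97.24 : 31.52.

34.28 : 100.00 : 97.24 : 31.52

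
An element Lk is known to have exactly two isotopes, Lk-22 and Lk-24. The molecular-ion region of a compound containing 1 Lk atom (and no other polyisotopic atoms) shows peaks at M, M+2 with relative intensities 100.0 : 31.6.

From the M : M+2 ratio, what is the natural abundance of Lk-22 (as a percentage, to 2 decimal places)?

If p is the fraction of Lk that is Lk-22, then I(M+2)/I(M) = [C(1,1)·p^0·(1−p)] / p^1 = 1·(1−p)/p = 31.6/100.0 = 0.3160
(1−p)/p = 0.3160/1 = 0.3160  ⇒  p = 1/(1 + 0.3160) = 0.7599
Lk-22: 75.99%, Lk-24: 24.01%.

75.99%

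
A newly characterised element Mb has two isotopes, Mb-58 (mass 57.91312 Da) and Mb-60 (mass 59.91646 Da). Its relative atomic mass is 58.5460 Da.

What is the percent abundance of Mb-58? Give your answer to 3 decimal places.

Let x be the fractional abundance of Mb-58; then Mb-60 has abundance 1 − x.
57.91312·x + 59.91646·(1 − x) = 58.5460
(57.91312 − 59.91646)·x = 58.5460 − 59.91646
x = -1.37046 / -2.00334 = 0.68409 → 68.409% Mb-58, 31.591% Mb-60.

68.409%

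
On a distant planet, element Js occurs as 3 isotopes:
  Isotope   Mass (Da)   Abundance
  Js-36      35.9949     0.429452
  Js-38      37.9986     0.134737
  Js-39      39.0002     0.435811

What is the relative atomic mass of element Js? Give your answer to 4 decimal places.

37.5746 Da

The abundance-weighted mean is 0.429452 × 35.9949 + 0.134737 × 37.9986 + 0.435811 × 39.0002
= 15.45808 + 5.11982 + 16.99672 = 37.57462 Da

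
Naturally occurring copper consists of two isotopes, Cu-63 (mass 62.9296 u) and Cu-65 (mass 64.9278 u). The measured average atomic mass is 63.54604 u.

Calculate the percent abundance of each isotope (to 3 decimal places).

Let x be the fractional abundance of Cu-63; then Cu-65 has abundance 1 − x.
62.9296·x + 64.9278·(1 − x) = 63.54604
(62.9296 − 64.9278)·x = 63.54604 − 64.9278
x = -1.38176 / -1.9982 = 0.69150 → 69.150% Cu-63, 30.850% Cu-65.

Cu-63: 69.150%, Cu-65: 30.850%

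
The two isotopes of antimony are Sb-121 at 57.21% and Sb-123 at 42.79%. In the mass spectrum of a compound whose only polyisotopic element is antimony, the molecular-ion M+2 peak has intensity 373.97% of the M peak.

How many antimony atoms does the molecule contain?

For n independent Sb atoms, I(M+2)/I(M) = n · (abundance Sb-123) / (abundance Sb-121) = n · 0.4279/0.5721.
n = 3.7397 × 0.5721/0.4279 = 5.00 ≈ 5

5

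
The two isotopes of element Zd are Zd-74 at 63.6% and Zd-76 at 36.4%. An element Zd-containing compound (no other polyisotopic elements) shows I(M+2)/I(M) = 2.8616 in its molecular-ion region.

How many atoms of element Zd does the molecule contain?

5

The M+2/M ratio from n Zd atoms is n · q/p = n · 0.364/0.636.
n = 2.8616 × 0.636/0.364 = 5.00 ≈ 5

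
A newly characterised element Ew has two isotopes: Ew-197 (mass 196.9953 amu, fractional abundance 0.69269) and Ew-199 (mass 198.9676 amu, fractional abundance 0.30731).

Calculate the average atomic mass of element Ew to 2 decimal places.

Average mass = Σ (abundance × isotope mass) = 0.69269 × 196.9953 + 0.30731 × 198.9676
= 136.45667 + 61.14473 = 197.60140 amu

197.60 amu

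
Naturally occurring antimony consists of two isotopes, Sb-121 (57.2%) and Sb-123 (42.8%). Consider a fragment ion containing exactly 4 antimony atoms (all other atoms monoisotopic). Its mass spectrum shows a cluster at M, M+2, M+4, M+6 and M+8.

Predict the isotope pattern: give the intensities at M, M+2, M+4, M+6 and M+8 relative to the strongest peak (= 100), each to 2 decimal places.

29.77 : 89.10 : 100.00 : 49.88 : 9.33

Expanding (0.572 + 0.428)^4:
P(M) = 0.572^4 = 0.107049
P(M+2) = 4 × 0.572^3 × 0.428^1 = 0.320400
P(M+4) = 6 × 0.572^2 × 0.428^2 = 0.359609
P(M+6) = 4 × 0.572^1 × 0.428^3 = 0.179385
P(M+8) = 0.428^4 = 0.033556
The M+4 peak is largest (0.359609); scaling to 100 gives 29.77 : 89.10 : 100.00 : 49.88 : 9.33.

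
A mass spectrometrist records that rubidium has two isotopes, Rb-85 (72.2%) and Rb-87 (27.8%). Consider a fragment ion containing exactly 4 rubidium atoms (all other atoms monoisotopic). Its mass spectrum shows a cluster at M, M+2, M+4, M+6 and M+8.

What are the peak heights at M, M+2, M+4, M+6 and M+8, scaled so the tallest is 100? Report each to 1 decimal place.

64.9 : 100.0 : 57.8 : 14.8 : 1.4

Each Rb atom is independently Rb-85 (p = 0.722) or Rb-87 (q = 0.278); the cluster is the binomial expansion (p + q)^4.
P(M) = 0.722^4 = 0.271737
P(M+2) = 4 × 0.722^3 × 0.278^1 = 0.418520
P(M+4) = 6 × 0.722^2 × 0.278^2 = 0.241721
P(M+6) = 4 × 0.722^1 × 0.278^3 = 0.062049
P(M+8) = 0.278^4 = 0.005973
The M+2 peak is largest (0.418520); scaling to 100 gives 64.9 : 100.0 : 57.8 : 14.8 : 1.4.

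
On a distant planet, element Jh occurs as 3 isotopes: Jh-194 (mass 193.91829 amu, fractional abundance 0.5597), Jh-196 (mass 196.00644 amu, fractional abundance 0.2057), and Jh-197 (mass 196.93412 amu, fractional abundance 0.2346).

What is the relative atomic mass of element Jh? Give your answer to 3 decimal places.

195.055 amu

Ar = Σ fᵢ·mᵢ = 0.5597 × 193.91829 + 0.2057 × 196.00644 + 0.2346 × 196.93412
= 108.536067 + 40.318525 + 46.200745 = 195.055337 amu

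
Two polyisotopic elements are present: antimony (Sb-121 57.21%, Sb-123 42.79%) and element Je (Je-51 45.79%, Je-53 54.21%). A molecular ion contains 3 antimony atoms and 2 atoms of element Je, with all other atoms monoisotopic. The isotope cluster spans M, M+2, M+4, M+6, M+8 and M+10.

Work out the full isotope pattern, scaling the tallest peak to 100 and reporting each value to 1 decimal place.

11.9 : 54.9 : 100.0 : 89.8 : 39.8 : 7.0

Antimony pattern (n=3): 0.18724742 : 0.42015297 : 0.3142518 : 0.07834781
Element Je pattern (n=2): 0.20967241 : 0.49645518 : 0.29387241
Convolve the two distributions (both contribute in 2-u steps):
  M: 0.18724742×0.20967241 = 0.039261
  M+2: 0.18724742×0.49645518 + 0.42015297×0.20967241 = 0.181054
  M+4: 0.18724742×0.29387241 + 0.42015297×0.49645518 + 0.3142518×0.20967241 = 0.329504
  M+6: 0.42015297×0.29387241 + 0.3142518×0.49645518 + 0.07834781×0.20967241 = 0.295911
  M+8: 0.3142518×0.29387241 + 0.07834781×0.49645518 = 0.131246
  M+10: 0.07834781×0.29387241 = 0.023024
Scale to base peak (0.329504) = 100: 11.9 : 54.9 : 100.0 : 89.8 : 39.8 : 7.0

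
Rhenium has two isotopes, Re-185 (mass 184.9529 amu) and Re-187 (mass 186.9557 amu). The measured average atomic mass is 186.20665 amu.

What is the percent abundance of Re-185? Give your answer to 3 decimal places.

With x = fraction of Re-185 (so Re-187 is 1 − x):
184.9529·x + 186.9557·(1 − x) = 186.20665
(184.9529 − 186.9557)·x = 186.20665 − 186.9557
x = -0.74905 / -2.0028 = 0.37400 → 37.400% Re-185, 62.600% Re-187.

37.400%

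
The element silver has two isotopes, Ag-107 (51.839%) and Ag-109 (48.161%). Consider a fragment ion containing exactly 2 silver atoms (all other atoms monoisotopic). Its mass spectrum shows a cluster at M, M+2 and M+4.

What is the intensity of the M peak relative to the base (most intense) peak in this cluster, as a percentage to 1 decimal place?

53.8%

Binomial terms of (0.51839 + 0.48161)^2: M 0.2687, M+2 0.4993, M+4 0.2319 → M+2 is the base peak.
P(M+2) = C(2,1) × 0.51839^1 × 0.48161^1 = 2 × 0.51839 × 0.48161 = 0.499324 (base)
P(M) = C(2,0) × 0.51839^2 × 0.48161^0 = 1 × 0.26872819 × 1.0000 = 0.268728
Relative intensity = 0.268728 / 0.499324 × 100 = 53.8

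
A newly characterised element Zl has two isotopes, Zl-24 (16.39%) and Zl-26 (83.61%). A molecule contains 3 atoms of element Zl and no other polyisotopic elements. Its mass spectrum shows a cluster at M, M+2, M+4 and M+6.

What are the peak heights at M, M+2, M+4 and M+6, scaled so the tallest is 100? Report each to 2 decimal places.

Each Zl atom is independently Zl-24 (p = 0.1639) or Zl-26 (q = 0.8361); the cluster is the binomial expansion (p + q)^3.
P(M) = 0.1639^3 = 0.004403
P(M+2) = 3 × 0.1639^2 × 0.8361^1 = 0.067381
P(M+4) = 3 × 0.1639^1 × 0.8361^2 = 0.343729
P(M+6) = 0.8361^3 = 0.584487
The M+6 peak is largest (0.584487); scaling to 100 gives 0.75 : 11.53 : 58.81 : 100.00.

0.75 : 11.53 : 58.81 : 100.00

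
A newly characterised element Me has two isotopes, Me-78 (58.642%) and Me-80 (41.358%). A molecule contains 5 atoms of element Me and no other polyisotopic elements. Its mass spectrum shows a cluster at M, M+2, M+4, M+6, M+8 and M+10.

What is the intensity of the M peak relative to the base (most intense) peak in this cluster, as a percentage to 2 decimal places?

(0.58642 + 0.41358)^5 gives M 0.0693, M+2 0.2445, M+4 0.3449, M+6 0.2433, M+8 0.0858, M+10 0.0121; the largest is M+4.
P(M+4) = C(5,2) × 0.58642^3 × 0.41358^2 = 10 × 0.20166305 × 0.17104842 = 0.344941 (base)
P(M) = C(5,0) × 0.58642^5 × 0.41358^0 = 1 × 0.06934959 × 1.0000 = 0.069350
Relative intensity = 0.069350 / 0.344941 × 100 = 20.10

20.10%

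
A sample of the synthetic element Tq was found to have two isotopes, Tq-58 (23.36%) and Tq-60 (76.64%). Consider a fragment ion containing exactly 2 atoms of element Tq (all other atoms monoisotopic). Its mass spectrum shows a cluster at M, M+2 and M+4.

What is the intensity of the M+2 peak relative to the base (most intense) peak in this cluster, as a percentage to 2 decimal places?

60.96%

(0.2336 + 0.7664)^2 gives M 0.0546, M+2 0.3581, M+4 0.5874; the largest is M+4.
P(M+4) = C(2,2) × 0.2336^0 × 0.7664^2 = 1 × 1.0000 × 0.58736896 = 0.587369 (base)
P(M+2) = C(2,1) × 0.2336^1 × 0.7664^1 = 2 × 0.2336 × 0.7664 = 0.358062
Relative intensity = 0.358062 / 0.587369 × 100 = 60.96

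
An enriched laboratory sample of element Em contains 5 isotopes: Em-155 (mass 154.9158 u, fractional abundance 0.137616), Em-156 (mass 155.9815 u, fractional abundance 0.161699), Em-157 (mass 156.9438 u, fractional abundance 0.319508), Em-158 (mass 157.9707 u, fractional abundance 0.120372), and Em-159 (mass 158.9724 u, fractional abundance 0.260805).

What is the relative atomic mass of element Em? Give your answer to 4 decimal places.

157.1618 u

Ar = Σ fᵢ·mᵢ = 0.137616 × 154.9158 + 0.161699 × 155.9815 + 0.319508 × 156.9438 + 0.120372 × 157.9707 + 0.260805 × 158.9724
= 21.31889 + 25.22205 + 50.14480 + 19.01525 + 41.46080 = 157.16179 u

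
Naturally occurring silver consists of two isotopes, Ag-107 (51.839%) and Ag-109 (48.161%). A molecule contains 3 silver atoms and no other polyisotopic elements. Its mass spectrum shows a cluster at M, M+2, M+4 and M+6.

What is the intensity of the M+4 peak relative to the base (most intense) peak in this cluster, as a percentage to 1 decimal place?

Binomial terms of (0.51839 + 0.48161)^3: M 0.1393, M+2 0.3883, M+4 0.3607, M+6 0.1117 → M+2 is the base peak.
P(M+2) = C(3,1) × 0.51839^2 × 0.48161^1 = 3 × 0.26872819 × 0.48161 = 0.388267 (base)
P(M+4) = C(3,2) × 0.51839^1 × 0.48161^2 = 3 × 0.51839 × 0.23194819 = 0.360719
Relative intensity = 0.360719 / 0.388267 × 100 = 92.9

92.9%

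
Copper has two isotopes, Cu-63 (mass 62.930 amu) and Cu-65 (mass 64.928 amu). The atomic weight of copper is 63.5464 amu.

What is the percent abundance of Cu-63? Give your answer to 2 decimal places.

69.15%

Let x be the fractional abundance of Cu-63; then Cu-65 has abundance 1 − x.
62.930·x + 64.928·(1 − x) = 63.5464
(62.930 − 64.928)·x = 63.5464 − 64.928
x = -1.3816 / -1.998 = 0.69149 → 69.15% Cu-63, 30.85% Cu-65.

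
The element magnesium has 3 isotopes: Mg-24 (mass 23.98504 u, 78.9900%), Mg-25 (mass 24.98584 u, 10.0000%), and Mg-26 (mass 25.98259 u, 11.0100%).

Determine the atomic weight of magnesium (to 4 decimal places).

Weight each isotope mass by its fractional abundance: 0.789900 × 23.98504 + 0.100000 × 24.98584 + 0.110100 × 25.98259
= 18.945783 + 2.498584 + 2.860683 = 24.305050 u

24.3051 u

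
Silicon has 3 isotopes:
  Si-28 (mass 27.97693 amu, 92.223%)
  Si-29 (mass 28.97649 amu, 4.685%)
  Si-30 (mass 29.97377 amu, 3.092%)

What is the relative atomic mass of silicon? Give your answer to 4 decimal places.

Weight each isotope mass by its fractional abundance: 0.92223 × 27.97693 + 0.04685 × 28.97649 + 0.03092 × 29.97377
= 25.801164 + 1.357549 + 0.926789 = 28.085502 amu

28.0855 amu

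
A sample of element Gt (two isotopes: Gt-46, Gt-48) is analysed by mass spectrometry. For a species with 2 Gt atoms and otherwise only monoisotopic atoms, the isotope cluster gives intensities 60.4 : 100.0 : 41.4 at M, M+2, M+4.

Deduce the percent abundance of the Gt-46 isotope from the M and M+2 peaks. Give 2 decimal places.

54.71%

Let p = fractional abundance of Gt-46. I(M+2)/I(M) = [C(2,1)·p^1·(1−p)] / p^2 = 2·(1−p)/p = 100.0/60.4 = 1.6556
(1−p)/p = 1.6556/2 = 0.8278  ⇒  p = 1/(1 + 0.8278) = 0.5471
Gt-46: 54.71%, Gt-48: 45.29%.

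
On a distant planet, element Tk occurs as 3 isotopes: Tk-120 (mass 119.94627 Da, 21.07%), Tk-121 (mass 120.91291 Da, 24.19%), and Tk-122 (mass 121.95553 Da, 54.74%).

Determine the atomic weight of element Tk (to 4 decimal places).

121.2800 Da

Ar = Σ fᵢ·mᵢ = 0.2107 × 119.94627 + 0.2419 × 120.91291 + 0.5474 × 121.95553
= 25.272679 + 29.248833 + 66.758457 = 121.279969 Da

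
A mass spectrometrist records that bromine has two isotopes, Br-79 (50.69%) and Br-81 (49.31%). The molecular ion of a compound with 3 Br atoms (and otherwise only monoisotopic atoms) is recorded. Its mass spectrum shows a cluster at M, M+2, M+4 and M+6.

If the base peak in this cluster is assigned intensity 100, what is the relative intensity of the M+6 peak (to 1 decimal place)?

Term probabilities: M 0.1302, M+2 0.3801, M+4 0.3698, M+6 0.1199. Base peak = M+2.
P(M+2) = C(3,1) × 0.5069^2 × 0.4931^1 = 3 × 0.25694761 × 0.4931 = 0.380103 (base)
P(M+6) = C(3,3) × 0.5069^0 × 0.4931^3 = 1 × 1.0000 × 0.11989609 = 0.119896
Relative intensity = 0.119896 / 0.380103 × 100 = 31.5

31.5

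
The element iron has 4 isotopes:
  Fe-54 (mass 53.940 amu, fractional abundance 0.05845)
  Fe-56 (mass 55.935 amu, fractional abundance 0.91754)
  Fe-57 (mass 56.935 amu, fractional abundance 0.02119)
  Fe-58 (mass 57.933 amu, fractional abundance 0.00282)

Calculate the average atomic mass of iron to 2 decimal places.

55.85 amu

Average mass = Σ (abundance × isotope mass) = 0.05845 × 53.940 + 0.91754 × 55.935 + 0.02119 × 56.935 + 0.00282 × 57.933
= 3.1528 + 51.3226 + 1.2065 + 0.1634 = 55.8453 amu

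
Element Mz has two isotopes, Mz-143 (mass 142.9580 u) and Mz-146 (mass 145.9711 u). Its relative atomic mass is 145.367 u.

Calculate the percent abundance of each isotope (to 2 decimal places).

Let x be the fractional abundance of Mz-143; then Mz-146 has abundance 1 − x.
142.9580·x + 145.9711·(1 − x) = 145.367
(142.9580 − 145.9711)·x = 145.367 − 145.9711
x = -0.6041 / -3.0131 = 0.20049 → 20.05% Mz-143, 79.95% Mz-146.

Mz-143: 20.05%, Mz-146: 79.95%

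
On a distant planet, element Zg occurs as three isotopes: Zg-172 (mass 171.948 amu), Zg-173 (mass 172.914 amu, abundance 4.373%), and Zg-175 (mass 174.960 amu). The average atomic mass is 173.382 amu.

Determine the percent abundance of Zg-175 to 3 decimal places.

46.207%

The remaining 95.627% is split between Zg-172 (fraction x) and Zg-175 (fraction 0.95627 − x).
Substituting: 171.948x + 174.960(0.95627 − x) = 165.82047078
(171.948 − 174.960)x = -1.48852842  ⇒  x = 0.49420, y = 0.46207
Zg-172: 49.420%, Zg-175: 46.207%.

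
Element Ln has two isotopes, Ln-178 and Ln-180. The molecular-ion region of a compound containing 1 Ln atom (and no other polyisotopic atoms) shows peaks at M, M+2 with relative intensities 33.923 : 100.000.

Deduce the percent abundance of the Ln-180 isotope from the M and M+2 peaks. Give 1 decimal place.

If p is the fraction of Ln that is Ln-178, then I(M+2)/I(M) = [C(1,1)·p^0·(1−p)] / p^1 = 1·(1−p)/p = 100.000/33.923 = 2.9479
(1−p)/p = 2.9479/1 = 2.9479  ⇒  p = 1/(1 + 2.9479) = 0.2533
Ln-178: 25.3%, Ln-180: 74.7%.

74.7%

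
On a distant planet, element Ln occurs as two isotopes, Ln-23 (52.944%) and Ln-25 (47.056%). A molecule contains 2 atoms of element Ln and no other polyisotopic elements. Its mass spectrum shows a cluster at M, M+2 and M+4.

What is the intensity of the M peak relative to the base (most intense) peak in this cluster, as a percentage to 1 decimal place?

56.3%

Binomial terms of (0.52944 + 0.47056)^2: M 0.2803, M+2 0.4983, M+4 0.2214 → M+2 is the base peak.
P(M+2) = C(2,1) × 0.52944^1 × 0.47056^1 = 2 × 0.52944 × 0.47056 = 0.498267 (base)
P(M) = C(2,0) × 0.52944^2 × 0.47056^0 = 1 × 0.28030671 × 1.0000 = 0.280307
Relative intensity = 0.280307 / 0.498267 × 100 = 56.3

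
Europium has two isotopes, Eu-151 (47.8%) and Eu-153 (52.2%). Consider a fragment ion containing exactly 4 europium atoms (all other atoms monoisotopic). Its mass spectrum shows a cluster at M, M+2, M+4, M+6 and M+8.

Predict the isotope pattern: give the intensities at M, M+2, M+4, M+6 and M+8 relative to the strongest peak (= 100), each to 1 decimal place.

14.0 : 61.0 : 100.0 : 72.8 : 19.9

Expanding (0.478 + 0.522)^4:
P(M) = 0.478^4 = 0.052205
P(M+2) = 4 × 0.478^3 × 0.522^1 = 0.228042
P(M+4) = 6 × 0.478^2 × 0.522^2 = 0.373549
P(M+6) = 4 × 0.478^1 × 0.522^3 = 0.271956
P(M+8) = 0.522^4 = 0.074248
The M+4 peak is largest (0.373549); scaling to 100 gives 14.0 : 61.0 : 100.0 : 72.8 : 19.9.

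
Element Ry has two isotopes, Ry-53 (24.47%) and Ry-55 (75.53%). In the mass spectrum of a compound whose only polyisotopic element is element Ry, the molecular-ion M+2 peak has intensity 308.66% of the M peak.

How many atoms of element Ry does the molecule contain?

With n Ry atoms, P(M+2)/P(M) = C(n,1)·p^(n−1)q / p^n = n·q/p = n · 0.7553/0.2447.
n = 3.0866 × 0.2447/0.7553 = 1.00 ≈ 1

1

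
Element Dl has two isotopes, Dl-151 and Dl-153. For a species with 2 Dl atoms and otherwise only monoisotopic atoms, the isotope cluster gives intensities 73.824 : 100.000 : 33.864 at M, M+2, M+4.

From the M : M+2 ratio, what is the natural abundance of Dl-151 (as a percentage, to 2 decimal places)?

59.62%

Write p for the Dl-151 fraction. I(M+2)/I(M) = [C(2,1)·p^1·(1−p)] / p^2 = 2·(1−p)/p = 100.000/73.824 = 1.3546
(1−p)/p = 1.3546/2 = 0.6773  ⇒  p = 1/(1 + 0.6773) = 0.5962
Dl-151: 59.62%, Dl-153: 40.38%.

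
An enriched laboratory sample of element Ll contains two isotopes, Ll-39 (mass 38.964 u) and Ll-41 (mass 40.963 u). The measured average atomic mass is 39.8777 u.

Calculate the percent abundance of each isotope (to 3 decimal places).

With x = fraction of Ll-39 (so Ll-41 is 1 − x):
38.964·x + 40.963·(1 − x) = 39.8777
(38.964 − 40.963)·x = 39.8777 − 40.963
x = -1.0853 / -1.999 = 0.54292 → 54.292% Ll-39, 45.708% Ll-41.

Ll-39: 54.292%, Ll-41: 45.708%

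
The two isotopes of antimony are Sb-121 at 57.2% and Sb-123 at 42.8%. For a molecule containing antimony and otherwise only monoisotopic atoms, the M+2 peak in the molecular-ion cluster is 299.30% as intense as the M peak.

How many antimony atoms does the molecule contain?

4

The M+2/M ratio from n Sb atoms is n · q/p = n · 0.428/0.572.
n = 2.9930 × 0.572/0.428 = 4.00 ≈ 4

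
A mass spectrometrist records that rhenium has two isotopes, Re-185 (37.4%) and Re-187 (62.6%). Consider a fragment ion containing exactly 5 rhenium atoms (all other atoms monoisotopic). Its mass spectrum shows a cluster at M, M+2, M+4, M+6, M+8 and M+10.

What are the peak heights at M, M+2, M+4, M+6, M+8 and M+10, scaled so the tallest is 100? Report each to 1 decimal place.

The 5 Re atoms are independent, so intensities follow the terms of (0.374 + 0.626)^5.
P(M) = 0.374^5 = 0.007317
P(M+2) = 5 × 0.374^4 × 0.626^1 = 0.061239
P(M+4) = 10 × 0.374^3 × 0.626^2 = 0.205005
P(M+6) = 10 × 0.374^2 × 0.626^3 = 0.343136
P(M+8) = 5 × 0.374^1 × 0.626^4 = 0.287170
P(M+10) = 0.626^5 = 0.096133
The M+6 peak is largest (0.343136); scaling to 100 gives 2.1 : 17.8 : 59.7 : 100.0 : 83.7 : 28.0.

2.1 : 17.8 : 59.7 : 100.0 : 83.7 : 28.0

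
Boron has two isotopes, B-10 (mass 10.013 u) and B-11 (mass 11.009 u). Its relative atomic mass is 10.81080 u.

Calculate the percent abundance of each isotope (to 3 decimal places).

B-10: 19.900%, B-11: 80.100%

Writing the weighted mean with unknown fraction x of B-10:
10.013·x + 11.009·(1 − x) = 10.81080
(10.013 − 11.009)·x = 10.81080 − 11.009
x = -0.19820 / -0.996 = 0.19900 → 19.900% B-10, 80.100% B-11.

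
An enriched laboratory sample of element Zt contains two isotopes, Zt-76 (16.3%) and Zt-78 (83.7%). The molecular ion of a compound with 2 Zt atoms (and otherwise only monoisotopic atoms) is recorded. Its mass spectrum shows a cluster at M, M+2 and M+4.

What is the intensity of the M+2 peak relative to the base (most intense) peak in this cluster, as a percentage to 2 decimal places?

38.95%

(0.163 + 0.837)^2 gives M 0.0266, M+2 0.2729, M+4 0.7006; the largest is M+4.
P(M+4) = C(2,2) × 0.163^0 × 0.837^2 = 1 × 1.0000 × 0.700569 = 0.700569 (base)
P(M+2) = C(2,1) × 0.163^1 × 0.837^1 = 2 × 0.1630 × 0.8370 = 0.272862
Relative intensity = 0.272862 / 0.700569 × 100 = 38.95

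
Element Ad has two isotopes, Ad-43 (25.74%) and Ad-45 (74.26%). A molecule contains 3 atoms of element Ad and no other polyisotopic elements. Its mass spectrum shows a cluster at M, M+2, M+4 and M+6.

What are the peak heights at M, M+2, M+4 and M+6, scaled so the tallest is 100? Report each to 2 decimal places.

4.00 : 34.66 : 100.00 : 96.17

Each Ad atom is independently Ad-43 (p = 0.2574) or Ad-45 (q = 0.7426); the cluster is the binomial expansion (p + q)^3.
P(M) = 0.2574^3 = 0.017054
P(M+2) = 3 × 0.2574^2 × 0.7426^1 = 0.147602
P(M+4) = 3 × 0.2574^1 × 0.7426^2 = 0.425833
P(M+6) = 0.7426^3 = 0.409510
The M+4 peak is largest (0.425833); scaling to 100 gives 4.00 : 34.66 : 100.00 : 96.17.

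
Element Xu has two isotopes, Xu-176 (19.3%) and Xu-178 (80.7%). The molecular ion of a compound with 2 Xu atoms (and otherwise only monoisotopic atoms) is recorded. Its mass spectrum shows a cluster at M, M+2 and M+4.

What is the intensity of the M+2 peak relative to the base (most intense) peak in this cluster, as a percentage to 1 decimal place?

(0.193 + 0.807)^2 gives M 0.0372, M+2 0.3115, M+4 0.6512; the largest is M+4.
P(M+4) = C(2,2) × 0.193^0 × 0.807^2 = 1 × 1.0000 × 0.651249 = 0.651249 (base)
P(M+2) = C(2,1) × 0.193^1 × 0.807^1 = 2 × 0.1930 × 0.8070 = 0.311502
Relative intensity = 0.311502 / 0.651249 × 100 = 47.8

47.8%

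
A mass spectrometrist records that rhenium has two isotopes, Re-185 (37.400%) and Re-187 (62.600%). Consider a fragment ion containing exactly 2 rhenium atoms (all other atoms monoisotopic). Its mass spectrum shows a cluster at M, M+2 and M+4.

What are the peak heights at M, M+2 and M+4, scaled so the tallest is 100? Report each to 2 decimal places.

The 2 Re atoms are independent, so intensities follow the terms of (0.37400 + 0.62600)^2.
P(M) = 0.37400^2 = 0.139876
P(M+2) = 2 × 0.37400^1 × 0.62600^1 = 0.468248
P(M+4) = 0.62600^2 = 0.391876
The M+2 peak is largest (0.468248); scaling to 100 gives 29.87 : 100.00 : 83.69.

29.87 : 100.00 : 83.69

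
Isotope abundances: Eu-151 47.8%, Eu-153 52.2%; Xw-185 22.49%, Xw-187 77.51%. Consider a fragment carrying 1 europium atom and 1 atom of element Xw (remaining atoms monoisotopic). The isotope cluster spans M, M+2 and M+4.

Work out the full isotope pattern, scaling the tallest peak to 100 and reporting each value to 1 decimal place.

Europium pattern (n=1): 0.4780 : 0.5220
Element Xw pattern (n=1): 0.2249 : 0.7751
Convolve the two distributions (both contribute in 2-u steps):
  M: 0.4780×0.2249 = 0.107502
  M+2: 0.4780×0.7751 + 0.5220×0.2249 = 0.487896
  M+4: 0.5220×0.7751 = 0.404602
Scale to base peak (0.487896) = 100: 22.0 : 100.0 : 82.9

22.0 : 100.0 : 82.9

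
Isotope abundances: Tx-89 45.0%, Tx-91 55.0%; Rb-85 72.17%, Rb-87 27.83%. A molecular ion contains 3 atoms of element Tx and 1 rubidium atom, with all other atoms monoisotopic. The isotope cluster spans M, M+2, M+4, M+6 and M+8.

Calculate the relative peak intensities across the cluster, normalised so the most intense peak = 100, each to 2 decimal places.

16.96 : 68.74 : 100.00 : 60.28 : 11.94

Element Tx pattern (n=3): 0.091125 : 0.334125 : 0.408375 : 0.166375
Rubidium pattern (n=1): 0.7217 : 0.2783
Convolve the two distributions (both contribute in 2-u steps):
  M: 0.091125×0.7217 = 0.065765
  M+2: 0.091125×0.2783 + 0.334125×0.7217 = 0.266498
  M+4: 0.334125×0.2783 + 0.408375×0.7217 = 0.387711
  M+6: 0.408375×0.2783 + 0.166375×0.7217 = 0.233724
  M+8: 0.166375×0.2783 = 0.046302
Scale to base peak (0.387711) = 100: 16.96 : 68.74 : 100.00 : 60.28 : 11.94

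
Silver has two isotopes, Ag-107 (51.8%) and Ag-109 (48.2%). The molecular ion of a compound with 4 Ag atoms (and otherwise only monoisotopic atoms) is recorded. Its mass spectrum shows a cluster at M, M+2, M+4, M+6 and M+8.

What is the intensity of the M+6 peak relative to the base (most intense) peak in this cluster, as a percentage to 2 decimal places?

62.03%

Binomial terms of (0.518 + 0.482)^4: M 0.0720, M+2 0.2680, M+4 0.3740, M+6 0.2320, M+8 0.0540 → M+4 is the base peak.
P(M+4) = C(4,2) × 0.518^2 × 0.482^2 = 6 × 0.268324 × 0.232324 = 0.374029 (base)
P(M+6) = C(4,3) × 0.518^1 × 0.482^3 = 4 × 0.5180 × 0.11198017 = 0.232023
Relative intensity = 0.232023 / 0.374029 × 100 = 62.03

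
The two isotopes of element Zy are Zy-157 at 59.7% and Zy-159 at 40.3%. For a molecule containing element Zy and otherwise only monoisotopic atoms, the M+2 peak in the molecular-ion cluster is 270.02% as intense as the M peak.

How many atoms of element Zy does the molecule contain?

4

For n independent Zy atoms, I(M+2)/I(M) = n · (abundance Zy-159) / (abundance Zy-157) = n · 0.403/0.597.
n = 2.7002 × 0.597/0.403 = 4.00 ≈ 4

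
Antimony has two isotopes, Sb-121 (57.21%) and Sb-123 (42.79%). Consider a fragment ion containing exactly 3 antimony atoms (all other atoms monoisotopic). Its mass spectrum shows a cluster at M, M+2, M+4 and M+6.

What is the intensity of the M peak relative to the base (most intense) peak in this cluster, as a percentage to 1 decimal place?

44.6%

(0.5721 + 0.4279)^3 gives M 0.1872, M+2 0.4202, M+4 0.3143, M+6 0.0783; the largest is M+2.
P(M+2) = C(3,1) × 0.5721^2 × 0.4279^1 = 3 × 0.32729841 × 0.4279 = 0.420153 (base)
P(M) = C(3,0) × 0.5721^3 × 0.4279^0 = 1 × 0.18724742 × 1.0000 = 0.187247
Relative intensity = 0.187247 / 0.420153 × 100 = 44.6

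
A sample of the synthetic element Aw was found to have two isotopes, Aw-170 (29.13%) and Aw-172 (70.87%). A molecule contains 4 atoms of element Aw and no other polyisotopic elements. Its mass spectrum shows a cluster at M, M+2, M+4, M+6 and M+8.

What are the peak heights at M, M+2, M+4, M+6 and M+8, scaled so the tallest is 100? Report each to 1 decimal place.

Expanding (0.2913 + 0.7087)^4:
P(M) = 0.2913^4 = 0.007200
P(M+2) = 4 × 0.2913^3 × 0.7087^1 = 0.070072
P(M+4) = 6 × 0.2913^2 × 0.7087^2 = 0.255716
P(M+6) = 4 × 0.2913^1 × 0.7087^3 = 0.414751
P(M+8) = 0.7087^4 = 0.252261
The M+6 peak is largest (0.414751); scaling to 100 gives 1.7 : 16.9 : 61.7 : 100.0 : 60.8.

1.7 : 16.9 : 61.7 : 100.0 : 60.8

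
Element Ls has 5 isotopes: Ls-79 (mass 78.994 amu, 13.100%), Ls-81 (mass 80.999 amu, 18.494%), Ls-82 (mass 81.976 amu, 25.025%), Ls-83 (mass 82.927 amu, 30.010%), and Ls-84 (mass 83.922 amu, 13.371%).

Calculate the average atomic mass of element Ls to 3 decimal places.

Average mass = Σ (abundance × isotope mass) = 0.13100 × 78.994 + 0.18494 × 80.999 + 0.25025 × 81.976 + 0.30010 × 82.927 + 0.13371 × 83.922
= 10.3482 + 14.9800 + 20.5145 + 24.8864 + 11.2212 = 81.9503 amu

81.950 amu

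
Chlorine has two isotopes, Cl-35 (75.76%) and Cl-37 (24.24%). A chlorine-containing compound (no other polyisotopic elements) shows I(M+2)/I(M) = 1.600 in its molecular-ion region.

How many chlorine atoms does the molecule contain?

5

The M+2/M ratio from n Cl atoms is n · q/p = n · 0.2424/0.7576.
n = 1.600 × 0.7576/0.2424 = 5.00 ≈ 5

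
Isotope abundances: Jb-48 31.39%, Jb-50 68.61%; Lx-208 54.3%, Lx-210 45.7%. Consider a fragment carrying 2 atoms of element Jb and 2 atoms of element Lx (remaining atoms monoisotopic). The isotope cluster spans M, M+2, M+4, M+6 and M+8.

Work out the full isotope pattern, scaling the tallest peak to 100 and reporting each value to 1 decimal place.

Element Jb pattern (n=2): 0.09853321 : 0.43073358 : 0.47073321
Element Lx pattern (n=2): 0.294849 : 0.496302 : 0.208849
Convolve the two distributions (both contribute in 2-u steps):
  M: 0.09853321×0.294849 = 0.029052
  M+2: 0.09853321×0.496302 + 0.43073358×0.294849 = 0.175904
  M+4: 0.09853321×0.208849 + 0.43073358×0.496302 + 0.47073321×0.294849 = 0.373148
  M+6: 0.43073358×0.208849 + 0.47073321×0.496302 = 0.323584
  M+8: 0.47073321×0.208849 = 0.098312
Scale to base peak (0.373148) = 100: 7.8 : 47.1 : 100.0 : 86.7 : 26.3

7.8 : 47.1 : 100.0 : 86.7 : 26.3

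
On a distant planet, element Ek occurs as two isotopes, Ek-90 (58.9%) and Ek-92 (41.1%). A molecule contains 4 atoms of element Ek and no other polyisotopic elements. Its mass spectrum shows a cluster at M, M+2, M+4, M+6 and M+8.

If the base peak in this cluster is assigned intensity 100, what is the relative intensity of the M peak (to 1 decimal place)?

(0.589 + 0.411)^4 gives M 0.1204, M+2 0.3359, M+4 0.3516, M+6 0.1636, M+8 0.0285; the largest is M+4.
P(M+4) = C(4,2) × 0.589^2 × 0.411^2 = 6 × 0.346921 × 0.168921 = 0.351613 (base)
P(M) = C(4,0) × 0.589^4 × 0.411^0 = 1 × 0.12035418 × 1.0000 = 0.120354
Relative intensity = 0.120354 / 0.351613 × 100 = 34.2

34.2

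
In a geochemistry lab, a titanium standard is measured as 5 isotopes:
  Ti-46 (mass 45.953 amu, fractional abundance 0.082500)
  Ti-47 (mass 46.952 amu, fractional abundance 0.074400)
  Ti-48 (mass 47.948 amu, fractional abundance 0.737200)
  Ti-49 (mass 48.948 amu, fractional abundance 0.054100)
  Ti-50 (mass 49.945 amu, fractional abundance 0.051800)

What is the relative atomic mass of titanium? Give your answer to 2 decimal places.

The abundance-weighted mean is 0.082500 × 45.953 + 0.074400 × 46.952 + 0.737200 × 47.948 + 0.054100 × 48.948 + 0.051800 × 49.945
= 3.7911 + 3.4932 + 35.3473 + 2.6481 + 2.5872 = 47.8669 amu

47.87 amu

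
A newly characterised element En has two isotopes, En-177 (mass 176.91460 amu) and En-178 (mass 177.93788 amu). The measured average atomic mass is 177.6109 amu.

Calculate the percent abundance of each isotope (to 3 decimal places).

En-177: 31.954%, En-178: 68.046%

Writing the weighted mean with unknown fraction x of En-177:
176.91460·x + 177.93788·(1 − x) = 177.6109
(176.91460 − 177.93788)·x = 177.6109 − 177.93788
x = -0.32698 / -1.02328 = 0.31954 → 31.954% En-177, 68.046% En-178.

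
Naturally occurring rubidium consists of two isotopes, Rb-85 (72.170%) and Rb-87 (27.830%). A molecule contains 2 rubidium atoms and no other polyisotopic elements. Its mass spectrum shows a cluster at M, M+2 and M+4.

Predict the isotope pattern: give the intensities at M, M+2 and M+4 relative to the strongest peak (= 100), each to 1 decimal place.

Expanding (0.72170 + 0.27830)^2:
P(M) = 0.72170^2 = 0.520851
P(M+2) = 2 × 0.72170^1 × 0.27830^1 = 0.401698
P(M+4) = 0.27830^2 = 0.077451
The M peak is largest (0.520851); scaling to 100 gives 100.0 : 77.1 : 14.9.

100.0 : 77.1 : 14.9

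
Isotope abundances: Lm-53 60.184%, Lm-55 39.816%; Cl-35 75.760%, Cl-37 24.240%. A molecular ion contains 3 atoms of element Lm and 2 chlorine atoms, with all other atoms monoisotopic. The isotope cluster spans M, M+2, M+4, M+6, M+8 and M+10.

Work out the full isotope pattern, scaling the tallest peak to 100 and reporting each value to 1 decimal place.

Element Lm pattern (n=3): 0.2179933 : 0.43265426 : 0.28623159 : 0.06312086
Chlorine pattern (n=2): 0.57395776 : 0.36728448 : 0.05875776
Convolve the two distributions (both contribute in 2-u steps):
  M: 0.2179933×0.57395776 = 0.125119
  M+2: 0.2179933×0.36728448 + 0.43265426×0.57395776 = 0.328391
  M+4: 0.2179933×0.05875776 + 0.43265426×0.36728448 + 0.28623159×0.57395776 = 0.336001
  M+6: 0.43265426×0.05875776 + 0.28623159×0.36728448 + 0.06312086×0.57395776 = 0.166779
  M+8: 0.28623159×0.05875776 + 0.06312086×0.36728448 = 0.040002
  M+10: 0.06312086×0.05875776 = 0.003709
Scale to base peak (0.336001) = 100: 37.2 : 97.7 : 100.0 : 49.6 : 11.9 : 1.1

37.2 : 97.7 : 100.0 : 49.6 : 11.9 : 1.1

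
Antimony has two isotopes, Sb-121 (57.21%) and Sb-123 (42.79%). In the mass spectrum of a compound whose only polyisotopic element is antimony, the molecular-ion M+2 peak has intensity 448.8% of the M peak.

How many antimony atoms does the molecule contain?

6

For n independent Sb atoms, I(M+2)/I(M) = n · (abundance Sb-123) / (abundance Sb-121) = n · 0.4279/0.5721.
n = 4.488 × 0.5721/0.4279 = 6.00 ≈ 6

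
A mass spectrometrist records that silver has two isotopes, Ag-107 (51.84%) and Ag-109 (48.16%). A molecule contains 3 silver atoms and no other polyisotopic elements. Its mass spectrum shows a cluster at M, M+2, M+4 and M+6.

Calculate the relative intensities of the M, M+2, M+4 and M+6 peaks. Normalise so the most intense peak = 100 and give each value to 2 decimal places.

35.88 : 100.00 : 92.90 : 28.77

The 3 Ag atoms are independent, so intensities follow the terms of (0.5184 + 0.4816)^3.
P(M) = 0.5184^3 = 0.139314
P(M+2) = 3 × 0.5184^2 × 0.4816^1 = 0.388273
P(M+4) = 3 × 0.5184^1 × 0.4816^2 = 0.360711
P(M+6) = 0.4816^3 = 0.111702
The M+2 peak is largest (0.388273); scaling to 100 gives 35.88 : 100.00 : 92.90 : 28.77.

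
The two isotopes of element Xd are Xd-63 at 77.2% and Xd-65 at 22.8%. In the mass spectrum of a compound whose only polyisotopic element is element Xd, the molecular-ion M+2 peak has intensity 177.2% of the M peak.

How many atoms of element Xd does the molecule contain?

6

With n Xd atoms, P(M+2)/P(M) = C(n,1)·p^(n−1)q / p^n = n·q/p = n · 0.228/0.772.
n = 1.772 × 0.772/0.228 = 6.00 ≈ 6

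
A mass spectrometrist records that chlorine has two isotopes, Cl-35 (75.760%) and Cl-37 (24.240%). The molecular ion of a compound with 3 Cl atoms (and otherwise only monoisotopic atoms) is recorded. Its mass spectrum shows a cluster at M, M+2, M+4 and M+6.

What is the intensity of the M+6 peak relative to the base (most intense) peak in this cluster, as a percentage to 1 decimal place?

3.3%

Binomial terms of (0.75760 + 0.24240)^3: M 0.4348, M+2 0.4174, M+4 0.1335, M+6 0.0142 → M is the base peak.
P(M) = C(3,0) × 0.75760^3 × 0.24240^0 = 1 × 0.4348304 × 1.0000 = 0.434830 (base)
P(M+6) = C(3,3) × 0.75760^0 × 0.24240^3 = 1 × 1.0000 × 0.01424288 = 0.014243
Relative intensity = 0.014243 / 0.434830 × 100 = 3.3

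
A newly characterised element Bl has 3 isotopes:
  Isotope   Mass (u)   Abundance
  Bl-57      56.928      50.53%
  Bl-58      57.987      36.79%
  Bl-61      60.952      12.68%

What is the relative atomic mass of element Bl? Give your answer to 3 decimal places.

57.828 u

Average mass = Σ (abundance × isotope mass) = 0.5053 × 56.928 + 0.3679 × 57.987 + 0.1268 × 60.952
= 28.7657 + 21.3334 + 7.7287 = 57.8278 u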